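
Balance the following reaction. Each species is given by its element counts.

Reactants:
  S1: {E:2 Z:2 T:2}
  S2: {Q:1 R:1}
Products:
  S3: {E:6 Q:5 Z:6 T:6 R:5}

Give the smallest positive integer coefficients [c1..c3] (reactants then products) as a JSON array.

Coefficients: [3, 5, 1]

E: 3·2+5·0 = 6 | 1·6 = 6
Q: 3·0+5·1 = 5 | 1·5 = 5
Z: 3·2+5·0 = 6 | 1·6 = 6
T: 3·2+5·0 = 6 | 1·6 = 6
R: 3·0+5·1 = 5 | 1·5 = 5
gcd(3,5,1) = 1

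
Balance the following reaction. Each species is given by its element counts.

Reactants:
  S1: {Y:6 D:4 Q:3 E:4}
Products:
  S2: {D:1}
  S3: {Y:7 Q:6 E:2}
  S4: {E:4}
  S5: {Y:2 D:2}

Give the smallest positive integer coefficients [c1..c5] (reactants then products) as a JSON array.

Y: 4·6 = 24 | 6·0+2·7+3·0+5·2 = 24
D: 4·4 = 16 | 6·1+2·0+3·0+5·2 = 16
Q: 4·3 = 12 | 6·0+2·6+3·0+5·0 = 12
E: 4·4 = 16 | 6·0+2·2+3·4+5·0 = 16
gcd(4,6,2,3,5) = 1

Coefficients: [4, 6, 2, 3, 5]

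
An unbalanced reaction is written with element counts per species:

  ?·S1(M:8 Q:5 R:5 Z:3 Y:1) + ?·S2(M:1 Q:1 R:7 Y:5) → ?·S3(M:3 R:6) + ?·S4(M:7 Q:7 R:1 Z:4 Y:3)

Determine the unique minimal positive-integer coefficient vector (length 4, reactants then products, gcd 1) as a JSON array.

Coefficients: [4, 1, 4, 3]

M: 4·8+1·1 = 33 | 4·3+3·7 = 33
Q: 4·5+1·1 = 21 | 4·0+3·7 = 21
R: 4·5+1·7 = 27 | 4·6+3·1 = 27
Z: 4·3+1·0 = 12 | 4·0+3·4 = 12
Y: 4·1+1·5 = 9 | 4·0+3·3 = 9
gcd(4,1,4,3) = 1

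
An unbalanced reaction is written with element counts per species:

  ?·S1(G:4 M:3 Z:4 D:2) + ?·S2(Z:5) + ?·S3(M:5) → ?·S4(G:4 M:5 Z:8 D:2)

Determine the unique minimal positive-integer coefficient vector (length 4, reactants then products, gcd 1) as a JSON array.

G: 5·4+4·0+2·0 = 20 | 5·4 = 20
M: 5·3+4·0+2·5 = 25 | 5·5 = 25
Z: 5·4+4·5+2·0 = 40 | 5·8 = 40
D: 5·2+4·0+2·0 = 10 | 5·2 = 10
gcd(5,4,2,5) = 1

Coefficients: [5, 4, 2, 5]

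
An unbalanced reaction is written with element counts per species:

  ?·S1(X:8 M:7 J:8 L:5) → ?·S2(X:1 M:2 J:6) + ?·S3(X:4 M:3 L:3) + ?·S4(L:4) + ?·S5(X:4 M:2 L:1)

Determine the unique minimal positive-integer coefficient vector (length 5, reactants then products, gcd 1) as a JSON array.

X: 3·8 = 24 | 4·1+3·4+1·0+2·4 = 24
M: 3·7 = 21 | 4·2+3·3+1·0+2·2 = 21
J: 3·8 = 24 | 4·6+3·0+1·0+2·0 = 24
L: 3·5 = 15 | 4·0+3·3+1·4+2·1 = 15
gcd(3,4,3,1,2) = 1

Coefficients: [3, 4, 3, 1, 2]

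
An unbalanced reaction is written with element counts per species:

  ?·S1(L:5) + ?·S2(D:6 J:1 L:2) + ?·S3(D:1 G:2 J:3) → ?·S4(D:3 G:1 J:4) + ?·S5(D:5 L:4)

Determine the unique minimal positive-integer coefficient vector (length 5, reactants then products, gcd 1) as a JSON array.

D: 2·0+5·6+1·1 = 31 | 2·3+5·5 = 31
G: 2·0+5·0+1·2 = 2 | 2·1+5·0 = 2
J: 2·0+5·1+1·3 = 8 | 2·4+5·0 = 8
L: 2·5+5·2+1·0 = 20 | 2·0+5·4 = 20
gcd(2,5,1,2,5) = 1

Coefficients: [2, 5, 1, 2, 5]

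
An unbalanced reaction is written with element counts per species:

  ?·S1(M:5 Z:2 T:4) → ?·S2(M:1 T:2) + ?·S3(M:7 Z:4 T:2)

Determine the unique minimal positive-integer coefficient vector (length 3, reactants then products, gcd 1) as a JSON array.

Coefficients: [2, 3, 1]

M: 2·5 = 10 | 3·1+1·7 = 10
Z: 2·2 = 4 | 3·0+1·4 = 4
T: 2·4 = 8 | 3·2+1·2 = 8
gcd(2,3,1) = 1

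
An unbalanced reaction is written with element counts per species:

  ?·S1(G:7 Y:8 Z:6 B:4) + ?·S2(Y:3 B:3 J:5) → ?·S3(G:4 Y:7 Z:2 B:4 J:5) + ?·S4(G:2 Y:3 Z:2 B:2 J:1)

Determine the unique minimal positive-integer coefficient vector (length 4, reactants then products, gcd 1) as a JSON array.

Coefficients: [2, 2, 1, 5]

G: 2·7+2·0 = 14 | 1·4+5·2 = 14
Y: 2·8+2·3 = 22 | 1·7+5·3 = 22
Z: 2·6+2·0 = 12 | 1·2+5·2 = 12
B: 2·4+2·3 = 14 | 1·4+5·2 = 14
J: 2·0+2·5 = 10 | 1·5+5·1 = 10
gcd(2,2,1,5) = 1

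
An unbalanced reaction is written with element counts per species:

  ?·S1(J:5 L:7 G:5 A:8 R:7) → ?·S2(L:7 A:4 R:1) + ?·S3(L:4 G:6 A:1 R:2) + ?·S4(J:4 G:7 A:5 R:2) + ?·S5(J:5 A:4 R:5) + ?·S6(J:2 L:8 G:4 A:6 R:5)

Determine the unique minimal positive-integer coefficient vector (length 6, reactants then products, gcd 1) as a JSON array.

J: 5·5 = 25 | 1·0+1·0+1·4+3·5+3·2 = 25
L: 5·7 = 35 | 1·7+1·4+1·0+3·0+3·8 = 35
G: 5·5 = 25 | 1·0+1·6+1·7+3·0+3·4 = 25
A: 5·8 = 40 | 1·4+1·1+1·5+3·4+3·6 = 40
R: 5·7 = 35 | 1·1+1·2+1·2+3·5+3·5 = 35
gcd(5,1,1,1,3,3) = 1

Coefficients: [5, 1, 1, 1, 3, 3]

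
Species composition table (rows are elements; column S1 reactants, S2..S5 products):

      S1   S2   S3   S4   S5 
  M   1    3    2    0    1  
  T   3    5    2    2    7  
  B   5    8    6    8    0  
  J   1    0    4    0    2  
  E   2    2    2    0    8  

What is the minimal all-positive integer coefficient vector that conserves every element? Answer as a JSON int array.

Coefficients: [6, 1, 1, 2, 1]

M: 6·1 = 6 | 1·3+1·2+2·0+1·1 = 6
T: 6·3 = 18 | 1·5+1·2+2·2+1·7 = 18
B: 6·5 = 30 | 1·8+1·6+2·8+1·0 = 30
J: 6·1 = 6 | 1·0+1·4+2·0+1·2 = 6
E: 6·2 = 12 | 1·2+1·2+2·0+1·8 = 12
gcd(6,1,1,2,1) = 1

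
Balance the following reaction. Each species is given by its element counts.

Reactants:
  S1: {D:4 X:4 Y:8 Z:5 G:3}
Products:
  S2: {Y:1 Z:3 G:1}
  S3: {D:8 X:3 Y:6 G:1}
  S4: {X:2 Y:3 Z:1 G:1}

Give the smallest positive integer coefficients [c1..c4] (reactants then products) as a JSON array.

Coefficients: [4, 5, 2, 5]

D: 4·4 = 16 | 5·0+2·8+5·0 = 16
X: 4·4 = 16 | 5·0+2·3+5·2 = 16
Y: 4·8 = 32 | 5·1+2·6+5·3 = 32
Z: 4·5 = 20 | 5·3+2·0+5·1 = 20
G: 4·3 = 12 | 5·1+2·1+5·1 = 12
gcd(4,5,2,5) = 1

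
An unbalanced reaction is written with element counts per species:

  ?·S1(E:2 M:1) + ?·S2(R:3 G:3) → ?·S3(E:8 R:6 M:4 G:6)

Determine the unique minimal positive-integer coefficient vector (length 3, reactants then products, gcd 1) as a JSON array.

E: 4·2+2·0 = 8 | 1·8 = 8
R: 4·0+2·3 = 6 | 1·6 = 6
M: 4·1+2·0 = 4 | 1·4 = 4
G: 4·0+2·3 = 6 | 1·6 = 6
gcd(4,2,1) = 1

Coefficients: [4, 2, 1]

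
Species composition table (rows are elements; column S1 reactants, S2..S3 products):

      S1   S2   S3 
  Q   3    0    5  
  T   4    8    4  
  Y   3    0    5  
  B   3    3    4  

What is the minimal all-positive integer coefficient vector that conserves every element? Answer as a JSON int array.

Coefficients: [5, 1, 3]

Q: 5·3 = 15 | 1·0+3·5 = 15
T: 5·4 = 20 | 1·8+3·4 = 20
Y: 5·3 = 15 | 1·0+3·5 = 15
B: 5·3 = 15 | 1·3+3·4 = 15
gcd(5,1,3) = 1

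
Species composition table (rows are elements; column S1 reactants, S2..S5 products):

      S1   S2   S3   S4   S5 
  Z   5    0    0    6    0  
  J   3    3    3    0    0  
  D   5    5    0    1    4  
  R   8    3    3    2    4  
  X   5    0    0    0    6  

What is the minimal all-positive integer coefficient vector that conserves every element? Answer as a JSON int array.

Coefficients: [6, 1, 5, 5, 5]

Z: 6·5 = 30 | 1·0+5·0+5·6+5·0 = 30
J: 6·3 = 18 | 1·3+5·3+5·0+5·0 = 18
D: 6·5 = 30 | 1·5+5·0+5·1+5·4 = 30
R: 6·8 = 48 | 1·3+5·3+5·2+5·4 = 48
X: 6·5 = 30 | 1·0+5·0+5·0+5·6 = 30
gcd(6,1,5,5,5) = 1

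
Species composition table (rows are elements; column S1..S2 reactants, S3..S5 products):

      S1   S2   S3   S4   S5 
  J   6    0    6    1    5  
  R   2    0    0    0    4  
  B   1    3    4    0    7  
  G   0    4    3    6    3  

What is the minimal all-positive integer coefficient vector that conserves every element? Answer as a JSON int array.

J: 2·6+3·0 = 12 | 1·6+1·1+1·5 = 12
R: 2·2+3·0 = 4 | 1·0+1·0+1·4 = 4
B: 2·1+3·3 = 11 | 1·4+1·0+1·7 = 11
G: 2·0+3·4 = 12 | 1·3+1·6+1·3 = 12
gcd(2,3,1,1,1) = 1

Coefficients: [2, 3, 1, 1, 1]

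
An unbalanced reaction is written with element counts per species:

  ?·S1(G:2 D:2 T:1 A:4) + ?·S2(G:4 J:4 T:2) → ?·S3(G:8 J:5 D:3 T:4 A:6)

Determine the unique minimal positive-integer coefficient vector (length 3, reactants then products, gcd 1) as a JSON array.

Coefficients: [6, 5, 4]

G: 6·2+5·4 = 32 | 4·8 = 32
J: 6·0+5·4 = 20 | 4·5 = 20
D: 6·2+5·0 = 12 | 4·3 = 12
T: 6·1+5·2 = 16 | 4·4 = 16
A: 6·4+5·0 = 24 | 4·6 = 24
gcd(6,5,4) = 1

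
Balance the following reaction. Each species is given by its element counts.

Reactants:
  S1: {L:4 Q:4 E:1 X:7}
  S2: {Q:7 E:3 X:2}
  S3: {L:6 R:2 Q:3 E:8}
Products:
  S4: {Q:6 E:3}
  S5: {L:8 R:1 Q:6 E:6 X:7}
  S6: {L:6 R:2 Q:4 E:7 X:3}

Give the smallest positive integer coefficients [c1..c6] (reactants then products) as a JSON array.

Coefficients: [5, 1, 5, 1, 4, 3]

L: 5·4+1·0+5·6 = 50 | 1·0+4·8+3·6 = 50
R: 5·0+1·0+5·2 = 10 | 1·0+4·1+3·2 = 10
Q: 5·4+1·7+5·3 = 42 | 1·6+4·6+3·4 = 42
E: 5·1+1·3+5·8 = 48 | 1·3+4·6+3·7 = 48
X: 5·7+1·2+5·0 = 37 | 1·0+4·7+3·3 = 37
gcd(5,1,5,1,4,3) = 1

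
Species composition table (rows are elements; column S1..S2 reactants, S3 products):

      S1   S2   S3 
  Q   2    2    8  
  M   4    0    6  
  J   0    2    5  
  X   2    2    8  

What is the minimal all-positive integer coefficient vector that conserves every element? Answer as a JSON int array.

Q: 3·2+5·2 = 16 | 2·8 = 16
M: 3·4+5·0 = 12 | 2·6 = 12
J: 3·0+5·2 = 10 | 2·5 = 10
X: 3·2+5·2 = 16 | 2·8 = 16
gcd(3,5,2) = 1

Coefficients: [3, 5, 2]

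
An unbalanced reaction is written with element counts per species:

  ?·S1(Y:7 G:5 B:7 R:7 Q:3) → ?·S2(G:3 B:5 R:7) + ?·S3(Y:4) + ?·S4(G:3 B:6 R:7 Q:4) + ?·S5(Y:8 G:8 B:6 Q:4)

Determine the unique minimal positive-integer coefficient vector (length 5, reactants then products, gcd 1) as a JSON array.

Y: 4·7 = 28 | 2·0+5·4+2·0+1·8 = 28
G: 4·5 = 20 | 2·3+5·0+2·3+1·8 = 20
B: 4·7 = 28 | 2·5+5·0+2·6+1·6 = 28
R: 4·7 = 28 | 2·7+5·0+2·7+1·0 = 28
Q: 4·3 = 12 | 2·0+5·0+2·4+1·4 = 12
gcd(4,2,5,2,1) = 1

Coefficients: [4, 2, 5, 2, 1]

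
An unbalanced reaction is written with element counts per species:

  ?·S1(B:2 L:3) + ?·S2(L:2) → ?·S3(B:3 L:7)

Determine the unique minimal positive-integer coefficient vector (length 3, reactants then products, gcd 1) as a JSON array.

Coefficients: [6, 5, 4]

B: 6·2+5·0 = 12 | 4·3 = 12
L: 6·3+5·2 = 28 | 4·7 = 28
gcd(6,5,4) = 1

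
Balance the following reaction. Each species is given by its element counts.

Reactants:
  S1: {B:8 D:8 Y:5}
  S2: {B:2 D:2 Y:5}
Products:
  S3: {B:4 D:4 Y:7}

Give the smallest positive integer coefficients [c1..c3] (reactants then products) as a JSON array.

Coefficients: [1, 6, 5]

B: 1·8+6·2 = 20 | 5·4 = 20
D: 1·8+6·2 = 20 | 5·4 = 20
Y: 1·5+6·5 = 35 | 5·7 = 35
gcd(1,6,5) = 1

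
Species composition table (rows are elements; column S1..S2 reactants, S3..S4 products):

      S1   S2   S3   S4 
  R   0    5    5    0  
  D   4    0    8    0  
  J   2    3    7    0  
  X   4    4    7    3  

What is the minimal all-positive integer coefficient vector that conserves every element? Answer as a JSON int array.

R: 6·0+3·5 = 15 | 3·5+5·0 = 15
D: 6·4+3·0 = 24 | 3·8+5·0 = 24
J: 6·2+3·3 = 21 | 3·7+5·0 = 21
X: 6·4+3·4 = 36 | 3·7+5·3 = 36
gcd(6,3,3,5) = 1

Coefficients: [6, 3, 3, 5]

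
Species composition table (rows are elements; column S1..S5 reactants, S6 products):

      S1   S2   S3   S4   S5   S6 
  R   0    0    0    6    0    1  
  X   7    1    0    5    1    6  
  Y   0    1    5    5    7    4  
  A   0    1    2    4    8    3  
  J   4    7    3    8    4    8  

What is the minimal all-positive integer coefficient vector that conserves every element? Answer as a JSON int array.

R: 4·0+2·0+2·0+1·6+1·0 = 6 | 6·1 = 6
X: 4·7+2·1+2·0+1·5+1·1 = 36 | 6·6 = 36
Y: 4·0+2·1+2·5+1·5+1·7 = 24 | 6·4 = 24
A: 4·0+2·1+2·2+1·4+1·8 = 18 | 6·3 = 18
J: 4·4+2·7+2·3+1·8+1·4 = 48 | 6·8 = 48
gcd(4,2,2,1,1,6) = 1

Coefficients: [4, 2, 2, 1, 1, 6]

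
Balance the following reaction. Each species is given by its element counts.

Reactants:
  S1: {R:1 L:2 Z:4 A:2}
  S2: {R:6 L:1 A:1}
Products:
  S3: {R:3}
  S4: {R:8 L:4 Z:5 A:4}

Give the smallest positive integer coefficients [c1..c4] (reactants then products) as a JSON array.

Coefficients: [5, 6, 3, 4]

R: 5·1+6·6 = 41 | 3·3+4·8 = 41
L: 5·2+6·1 = 16 | 3·0+4·4 = 16
Z: 5·4+6·0 = 20 | 3·0+4·5 = 20
A: 5·2+6·1 = 16 | 3·0+4·4 = 16
gcd(5,6,3,4) = 1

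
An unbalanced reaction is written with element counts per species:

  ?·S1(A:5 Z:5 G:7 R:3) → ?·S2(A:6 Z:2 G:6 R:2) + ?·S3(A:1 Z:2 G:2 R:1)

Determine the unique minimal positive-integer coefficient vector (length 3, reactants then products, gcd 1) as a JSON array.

Coefficients: [2, 1, 4]

A: 2·5 = 10 | 1·6+4·1 = 10
Z: 2·5 = 10 | 1·2+4·2 = 10
G: 2·7 = 14 | 1·6+4·2 = 14
R: 2·3 = 6 | 1·2+4·1 = 6
gcd(2,1,4) = 1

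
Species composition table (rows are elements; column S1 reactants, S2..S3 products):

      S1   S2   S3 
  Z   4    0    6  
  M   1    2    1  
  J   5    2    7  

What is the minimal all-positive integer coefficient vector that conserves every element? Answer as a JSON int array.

Z: 6·4 = 24 | 1·0+4·6 = 24
M: 6·1 = 6 | 1·2+4·1 = 6
J: 6·5 = 30 | 1·2+4·7 = 30
gcd(6,1,4) = 1

Coefficients: [6, 1, 4]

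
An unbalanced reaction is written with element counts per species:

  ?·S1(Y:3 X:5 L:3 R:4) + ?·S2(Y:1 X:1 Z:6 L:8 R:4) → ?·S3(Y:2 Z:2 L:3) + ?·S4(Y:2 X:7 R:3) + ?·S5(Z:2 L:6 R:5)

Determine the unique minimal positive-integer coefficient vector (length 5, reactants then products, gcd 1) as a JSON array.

Y: 5·3+3·1 = 18 | 5·2+4·2+4·0 = 18
X: 5·5+3·1 = 28 | 5·0+4·7+4·0 = 28
Z: 5·0+3·6 = 18 | 5·2+4·0+4·2 = 18
L: 5·3+3·8 = 39 | 5·3+4·0+4·6 = 39
R: 5·4+3·4 = 32 | 5·0+4·3+4·5 = 32
gcd(5,3,5,4,4) = 1

Coefficients: [5, 3, 5, 4, 4]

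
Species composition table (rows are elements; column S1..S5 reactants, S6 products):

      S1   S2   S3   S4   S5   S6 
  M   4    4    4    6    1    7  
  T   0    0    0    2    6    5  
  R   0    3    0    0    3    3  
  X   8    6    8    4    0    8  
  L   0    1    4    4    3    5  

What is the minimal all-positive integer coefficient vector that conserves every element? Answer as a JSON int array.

M: 2·4+2·4+1·4+3·6+4·1 = 42 | 6·7 = 42
T: 2·0+2·0+1·0+3·2+4·6 = 30 | 6·5 = 30
R: 2·0+2·3+1·0+3·0+4·3 = 18 | 6·3 = 18
X: 2·8+2·6+1·8+3·4+4·0 = 48 | 6·8 = 48
L: 2·0+2·1+1·4+3·4+4·3 = 30 | 6·5 = 30
gcd(2,2,1,3,4,6) = 1

Coefficients: [2, 2, 1, 3, 4, 6]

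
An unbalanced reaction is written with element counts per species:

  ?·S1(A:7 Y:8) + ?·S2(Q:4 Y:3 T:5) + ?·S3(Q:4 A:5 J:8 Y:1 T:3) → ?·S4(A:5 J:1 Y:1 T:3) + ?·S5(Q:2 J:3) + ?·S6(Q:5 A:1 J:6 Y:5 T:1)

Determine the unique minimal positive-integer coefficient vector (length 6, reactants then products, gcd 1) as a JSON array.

Coefficients: [1, 1, 4, 5, 5, 2]

Q: 1·0+1·4+4·4 = 20 | 5·0+5·2+2·5 = 20
A: 1·7+1·0+4·5 = 27 | 5·5+5·0+2·1 = 27
J: 1·0+1·0+4·8 = 32 | 5·1+5·3+2·6 = 32
Y: 1·8+1·3+4·1 = 15 | 5·1+5·0+2·5 = 15
T: 1·0+1·5+4·3 = 17 | 5·3+5·0+2·1 = 17
gcd(1,1,4,5,5,2) = 1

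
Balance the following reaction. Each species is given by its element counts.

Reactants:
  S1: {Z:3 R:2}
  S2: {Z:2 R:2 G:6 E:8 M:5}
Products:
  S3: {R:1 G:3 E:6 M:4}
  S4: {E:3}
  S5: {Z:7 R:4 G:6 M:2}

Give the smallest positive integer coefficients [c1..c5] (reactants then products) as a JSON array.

Coefficients: [3, 6, 6, 4, 3]

Z: 3·3+6·2 = 21 | 6·0+4·0+3·7 = 21
R: 3·2+6·2 = 18 | 6·1+4·0+3·4 = 18
G: 3·0+6·6 = 36 | 6·3+4·0+3·6 = 36
E: 3·0+6·8 = 48 | 6·6+4·3+3·0 = 48
M: 3·0+6·5 = 30 | 6·4+4·0+3·2 = 30
gcd(3,6,6,4,3) = 1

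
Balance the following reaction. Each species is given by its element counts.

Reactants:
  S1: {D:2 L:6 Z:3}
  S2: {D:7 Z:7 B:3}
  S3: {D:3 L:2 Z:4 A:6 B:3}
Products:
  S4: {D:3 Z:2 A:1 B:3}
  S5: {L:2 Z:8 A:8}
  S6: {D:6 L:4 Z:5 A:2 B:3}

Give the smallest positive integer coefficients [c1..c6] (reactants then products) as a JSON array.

Coefficients: [3, 3, 5, 2, 2, 6]

D: 3·2+3·7+5·3 = 42 | 2·3+2·0+6·6 = 42
L: 3·6+3·0+5·2 = 28 | 2·0+2·2+6·4 = 28
Z: 3·3+3·7+5·4 = 50 | 2·2+2·8+6·5 = 50
A: 3·0+3·0+5·6 = 30 | 2·1+2·8+6·2 = 30
B: 3·0+3·3+5·3 = 24 | 2·3+2·0+6·3 = 24
gcd(3,3,5,2,2,6) = 1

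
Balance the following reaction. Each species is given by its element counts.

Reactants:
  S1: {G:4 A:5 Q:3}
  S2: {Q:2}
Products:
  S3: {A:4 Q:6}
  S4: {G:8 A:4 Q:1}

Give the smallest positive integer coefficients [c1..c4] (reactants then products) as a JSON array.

G: 4·4+4·0 = 16 | 3·0+2·8 = 16
A: 4·5+4·0 = 20 | 3·4+2·4 = 20
Q: 4·3+4·2 = 20 | 3·6+2·1 = 20
gcd(4,4,3,2) = 1

Coefficients: [4, 4, 3, 2]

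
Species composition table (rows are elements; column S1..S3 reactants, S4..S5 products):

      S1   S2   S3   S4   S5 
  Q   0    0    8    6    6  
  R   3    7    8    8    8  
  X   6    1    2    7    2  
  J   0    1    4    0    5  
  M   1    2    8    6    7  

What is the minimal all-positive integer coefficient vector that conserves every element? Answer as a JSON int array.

Coefficients: [3, 1, 6, 3, 5]

Q: 3·0+1·0+6·8 = 48 | 3·6+5·6 = 48
R: 3·3+1·7+6·8 = 64 | 3·8+5·8 = 64
X: 3·6+1·1+6·2 = 31 | 3·7+5·2 = 31
J: 3·0+1·1+6·4 = 25 | 3·0+5·5 = 25
M: 3·1+1·2+6·8 = 53 | 3·6+5·7 = 53
gcd(3,1,6,3,5) = 1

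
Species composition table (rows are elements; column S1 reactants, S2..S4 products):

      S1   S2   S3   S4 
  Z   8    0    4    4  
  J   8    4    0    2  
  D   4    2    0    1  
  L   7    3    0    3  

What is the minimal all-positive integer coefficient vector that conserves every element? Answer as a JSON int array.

Coefficients: [3, 5, 4, 2]

Z: 3·8 = 24 | 5·0+4·4+2·4 = 24
J: 3·8 = 24 | 5·4+4·0+2·2 = 24
D: 3·4 = 12 | 5·2+4·0+2·1 = 12
L: 3·7 = 21 | 5·3+4·0+2·3 = 21
gcd(3,5,4,2) = 1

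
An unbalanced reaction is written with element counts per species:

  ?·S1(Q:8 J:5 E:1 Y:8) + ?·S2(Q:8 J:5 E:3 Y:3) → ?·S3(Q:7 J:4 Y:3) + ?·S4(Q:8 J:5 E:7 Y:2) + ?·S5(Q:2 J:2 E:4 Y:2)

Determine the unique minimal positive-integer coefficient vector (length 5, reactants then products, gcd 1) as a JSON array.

Coefficients: [1, 6, 6, 1, 3]

Q: 1·8+6·8 = 56 | 6·7+1·8+3·2 = 56
J: 1·5+6·5 = 35 | 6·4+1·5+3·2 = 35
E: 1·1+6·3 = 19 | 6·0+1·7+3·4 = 19
Y: 1·8+6·3 = 26 | 6·3+1·2+3·2 = 26
gcd(1,6,6,1,3) = 1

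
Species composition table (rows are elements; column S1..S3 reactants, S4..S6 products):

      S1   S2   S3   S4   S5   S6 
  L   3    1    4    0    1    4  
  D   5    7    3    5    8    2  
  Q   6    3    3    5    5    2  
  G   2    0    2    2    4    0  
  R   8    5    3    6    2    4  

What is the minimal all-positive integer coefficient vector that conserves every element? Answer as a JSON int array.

L: 5·3+2·1+2·4 = 25 | 5·0+1·1+6·4 = 25
D: 5·5+2·7+2·3 = 45 | 5·5+1·8+6·2 = 45
Q: 5·6+2·3+2·3 = 42 | 5·5+1·5+6·2 = 42
G: 5·2+2·0+2·2 = 14 | 5·2+1·4+6·0 = 14
R: 5·8+2·5+2·3 = 56 | 5·6+1·2+6·4 = 56
gcd(5,2,2,5,1,6) = 1

Coefficients: [5, 2, 2, 5, 1, 6]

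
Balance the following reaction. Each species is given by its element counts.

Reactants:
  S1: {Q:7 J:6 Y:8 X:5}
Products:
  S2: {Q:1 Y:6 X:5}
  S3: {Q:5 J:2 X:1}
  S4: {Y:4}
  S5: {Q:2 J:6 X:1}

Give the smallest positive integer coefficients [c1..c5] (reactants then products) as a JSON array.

Q: 3·7 = 21 | 2·1+3·5+3·0+2·2 = 21
J: 3·6 = 18 | 2·0+3·2+3·0+2·6 = 18
Y: 3·8 = 24 | 2·6+3·0+3·4+2·0 = 24
X: 3·5 = 15 | 2·5+3·1+3·0+2·1 = 15
gcd(3,2,3,3,2) = 1

Coefficients: [3, 2, 3, 3, 2]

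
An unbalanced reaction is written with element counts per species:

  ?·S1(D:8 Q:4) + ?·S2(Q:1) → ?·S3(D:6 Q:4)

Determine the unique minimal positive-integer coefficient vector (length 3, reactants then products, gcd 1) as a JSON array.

Coefficients: [3, 4, 4]

D: 3·8+4·0 = 24 | 4·6 = 24
Q: 3·4+4·1 = 16 | 4·4 = 16
gcd(3,4,4) = 1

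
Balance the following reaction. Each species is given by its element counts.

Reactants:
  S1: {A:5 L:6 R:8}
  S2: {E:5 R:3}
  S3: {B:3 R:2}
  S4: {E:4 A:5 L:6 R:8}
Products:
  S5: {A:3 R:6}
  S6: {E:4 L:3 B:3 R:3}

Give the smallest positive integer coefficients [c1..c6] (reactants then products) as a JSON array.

Coefficients: [2, 4, 6, 1, 5, 6]

E: 2·0+4·5+6·0+1·4 = 24 | 5·0+6·4 = 24
A: 2·5+4·0+6·0+1·5 = 15 | 5·3+6·0 = 15
L: 2·6+4·0+6·0+1·6 = 18 | 5·0+6·3 = 18
B: 2·0+4·0+6·3+1·0 = 18 | 5·0+6·3 = 18
R: 2·8+4·3+6·2+1·8 = 48 | 5·6+6·3 = 48
gcd(2,4,6,1,5,6) = 1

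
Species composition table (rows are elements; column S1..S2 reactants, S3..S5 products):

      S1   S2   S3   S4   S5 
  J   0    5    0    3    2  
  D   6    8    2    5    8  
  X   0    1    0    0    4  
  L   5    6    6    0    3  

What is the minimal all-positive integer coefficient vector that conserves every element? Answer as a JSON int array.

Coefficients: [3, 4, 6, 6, 1]

J: 3·0+4·5 = 20 | 6·0+6·3+1·2 = 20
D: 3·6+4·8 = 50 | 6·2+6·5+1·8 = 50
X: 3·0+4·1 = 4 | 6·0+6·0+1·4 = 4
L: 3·5+4·6 = 39 | 6·6+6·0+1·3 = 39
gcd(3,4,6,6,1) = 1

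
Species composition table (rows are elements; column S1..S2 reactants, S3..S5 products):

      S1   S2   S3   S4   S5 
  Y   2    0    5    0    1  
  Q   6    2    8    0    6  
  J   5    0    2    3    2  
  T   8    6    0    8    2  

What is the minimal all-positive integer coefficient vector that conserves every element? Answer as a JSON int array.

Y: 4·2+1·0 = 8 | 1·5+4·0+3·1 = 8
Q: 4·6+1·2 = 26 | 1·8+4·0+3·6 = 26
J: 4·5+1·0 = 20 | 1·2+4·3+3·2 = 20
T: 4·8+1·6 = 38 | 1·0+4·8+3·2 = 38
gcd(4,1,1,4,3) = 1

Coefficients: [4, 1, 1, 4, 3]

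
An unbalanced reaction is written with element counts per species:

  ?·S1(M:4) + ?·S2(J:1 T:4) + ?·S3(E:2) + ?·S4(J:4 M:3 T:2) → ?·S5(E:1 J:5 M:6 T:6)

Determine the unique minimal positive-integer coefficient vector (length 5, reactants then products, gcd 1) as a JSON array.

Coefficients: [3, 4, 2, 4, 4]

E: 3·0+4·0+2·2+4·0 = 4 | 4·1 = 4
J: 3·0+4·1+2·0+4·4 = 20 | 4·5 = 20
M: 3·4+4·0+2·0+4·3 = 24 | 4·6 = 24
T: 3·0+4·4+2·0+4·2 = 24 | 4·6 = 24
gcd(3,4,2,4,4) = 1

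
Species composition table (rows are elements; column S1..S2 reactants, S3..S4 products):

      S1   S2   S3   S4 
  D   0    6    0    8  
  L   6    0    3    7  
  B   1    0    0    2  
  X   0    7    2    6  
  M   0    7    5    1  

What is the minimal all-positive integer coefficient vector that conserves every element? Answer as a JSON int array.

Coefficients: [6, 4, 5, 3]

D: 6·0+4·6 = 24 | 5·0+3·8 = 24
L: 6·6+4·0 = 36 | 5·3+3·7 = 36
B: 6·1+4·0 = 6 | 5·0+3·2 = 6
X: 6·0+4·7 = 28 | 5·2+3·6 = 28
M: 6·0+4·7 = 28 | 5·5+3·1 = 28
gcd(6,4,5,3) = 1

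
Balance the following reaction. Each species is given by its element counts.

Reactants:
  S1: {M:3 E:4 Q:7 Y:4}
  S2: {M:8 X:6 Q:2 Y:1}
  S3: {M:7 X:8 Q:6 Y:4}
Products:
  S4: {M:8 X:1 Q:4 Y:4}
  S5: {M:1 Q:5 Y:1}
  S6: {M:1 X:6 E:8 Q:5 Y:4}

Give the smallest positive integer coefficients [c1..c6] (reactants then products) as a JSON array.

M: 6·3+1·8+2·7 = 40 | 4·8+5·1+3·1 = 40
X: 6·0+1·6+2·8 = 22 | 4·1+5·0+3·6 = 22
E: 6·4+1·0+2·0 = 24 | 4·0+5·0+3·8 = 24
Q: 6·7+1·2+2·6 = 56 | 4·4+5·5+3·5 = 56
Y: 6·4+1·1+2·4 = 33 | 4·4+5·1+3·4 = 33
gcd(6,1,2,4,5,3) = 1

Coefficients: [6, 1, 2, 4, 5, 3]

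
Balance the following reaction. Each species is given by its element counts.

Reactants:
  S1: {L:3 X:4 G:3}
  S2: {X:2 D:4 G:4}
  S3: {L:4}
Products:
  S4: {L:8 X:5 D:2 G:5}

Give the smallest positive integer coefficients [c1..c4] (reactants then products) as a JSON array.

L: 4·3+2·0+5·4 = 32 | 4·8 = 32
X: 4·4+2·2+5·0 = 20 | 4·5 = 20
D: 4·0+2·4+5·0 = 8 | 4·2 = 8
G: 4·3+2·4+5·0 = 20 | 4·5 = 20
gcd(4,2,5,4) = 1

Coefficients: [4, 2, 5, 4]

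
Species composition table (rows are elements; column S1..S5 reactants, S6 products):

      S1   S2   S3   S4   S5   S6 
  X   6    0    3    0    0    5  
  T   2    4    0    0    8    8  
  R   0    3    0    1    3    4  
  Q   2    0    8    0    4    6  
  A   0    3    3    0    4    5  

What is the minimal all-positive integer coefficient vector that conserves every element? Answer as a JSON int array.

X: 4·6+4·0+2·3+3·0+3·0 = 30 | 6·5 = 30
T: 4·2+4·4+2·0+3·0+3·8 = 48 | 6·8 = 48
R: 4·0+4·3+2·0+3·1+3·3 = 24 | 6·4 = 24
Q: 4·2+4·0+2·8+3·0+3·4 = 36 | 6·6 = 36
A: 4·0+4·3+2·3+3·0+3·4 = 30 | 6·5 = 30
gcd(4,4,2,3,3,6) = 1

Coefficients: [4, 4, 2, 3, 3, 6]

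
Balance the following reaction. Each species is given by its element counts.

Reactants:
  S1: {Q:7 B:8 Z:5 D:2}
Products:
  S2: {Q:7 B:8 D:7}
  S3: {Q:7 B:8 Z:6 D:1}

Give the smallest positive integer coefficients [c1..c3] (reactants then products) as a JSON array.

Coefficients: [6, 1, 5]

Q: 6·7 = 42 | 1·7+5·7 = 42
B: 6·8 = 48 | 1·8+5·8 = 48
Z: 6·5 = 30 | 1·0+5·6 = 30
D: 6·2 = 12 | 1·7+5·1 = 12
gcd(6,1,5) = 1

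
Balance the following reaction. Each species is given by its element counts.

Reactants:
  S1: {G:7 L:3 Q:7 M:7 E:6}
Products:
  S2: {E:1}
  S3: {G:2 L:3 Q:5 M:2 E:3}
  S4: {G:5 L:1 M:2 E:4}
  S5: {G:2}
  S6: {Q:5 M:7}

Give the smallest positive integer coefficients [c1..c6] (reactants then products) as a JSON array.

Coefficients: [5, 6, 4, 3, 6, 3]

G: 5·7 = 35 | 6·0+4·2+3·5+6·2+3·0 = 35
L: 5·3 = 15 | 6·0+4·3+3·1+6·0+3·0 = 15
Q: 5·7 = 35 | 6·0+4·5+3·0+6·0+3·5 = 35
M: 5·7 = 35 | 6·0+4·2+3·2+6·0+3·7 = 35
E: 5·6 = 30 | 6·1+4·3+3·4+6·0+3·0 = 30
gcd(5,6,4,3,6,3) = 1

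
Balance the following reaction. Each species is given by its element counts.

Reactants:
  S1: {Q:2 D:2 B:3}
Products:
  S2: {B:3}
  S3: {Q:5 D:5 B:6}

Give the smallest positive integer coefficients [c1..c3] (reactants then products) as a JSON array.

Coefficients: [5, 1, 2]

Q: 5·2 = 10 | 1·0+2·5 = 10
D: 5·2 = 10 | 1·0+2·5 = 10
B: 5·3 = 15 | 1·3+2·6 = 15
gcd(5,1,2) = 1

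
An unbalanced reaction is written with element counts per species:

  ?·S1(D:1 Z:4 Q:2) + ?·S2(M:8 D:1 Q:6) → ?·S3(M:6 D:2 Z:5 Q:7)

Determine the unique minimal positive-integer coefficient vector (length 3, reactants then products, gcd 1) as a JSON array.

Coefficients: [5, 3, 4]

M: 5·0+3·8 = 24 | 4·6 = 24
D: 5·1+3·1 = 8 | 4·2 = 8
Z: 5·4+3·0 = 20 | 4·5 = 20
Q: 5·2+3·6 = 28 | 4·7 = 28
gcd(5,3,4) = 1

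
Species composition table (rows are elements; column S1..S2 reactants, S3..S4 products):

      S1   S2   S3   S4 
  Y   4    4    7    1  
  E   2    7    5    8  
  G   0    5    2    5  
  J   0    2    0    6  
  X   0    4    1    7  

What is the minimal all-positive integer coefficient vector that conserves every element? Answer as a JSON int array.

Y: 6·4+3·4 = 36 | 5·7+1·1 = 36
E: 6·2+3·7 = 33 | 5·5+1·8 = 33
G: 6·0+3·5 = 15 | 5·2+1·5 = 15
J: 6·0+3·2 = 6 | 5·0+1·6 = 6
X: 6·0+3·4 = 12 | 5·1+1·7 = 12
gcd(6,3,5,1) = 1

Coefficients: [6, 3, 5, 1]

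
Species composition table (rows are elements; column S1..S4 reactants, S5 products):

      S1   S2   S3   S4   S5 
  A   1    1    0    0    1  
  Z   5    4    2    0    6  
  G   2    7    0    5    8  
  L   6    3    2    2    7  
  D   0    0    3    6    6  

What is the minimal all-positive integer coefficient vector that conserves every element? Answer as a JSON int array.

Coefficients: [2, 3, 4, 3, 5]

A: 2·1+3·1+4·0+3·0 = 5 | 5·1 = 5
Z: 2·5+3·4+4·2+3·0 = 30 | 5·6 = 30
G: 2·2+3·7+4·0+3·5 = 40 | 5·8 = 40
L: 2·6+3·3+4·2+3·2 = 35 | 5·7 = 35
D: 2·0+3·0+4·3+3·6 = 30 | 5·6 = 30
gcd(2,3,4,3,5) = 1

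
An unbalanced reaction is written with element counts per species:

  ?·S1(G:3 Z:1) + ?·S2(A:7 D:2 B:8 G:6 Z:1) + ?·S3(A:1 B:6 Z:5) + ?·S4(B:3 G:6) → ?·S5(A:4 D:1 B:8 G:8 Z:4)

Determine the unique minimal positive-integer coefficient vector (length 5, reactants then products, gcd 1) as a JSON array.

A: 6·0+3·7+3·1+2·0 = 24 | 6·4 = 24
D: 6·0+3·2+3·0+2·0 = 6 | 6·1 = 6
B: 6·0+3·8+3·6+2·3 = 48 | 6·8 = 48
G: 6·3+3·6+3·0+2·6 = 48 | 6·8 = 48
Z: 6·1+3·1+3·5+2·0 = 24 | 6·4 = 24
gcd(6,3,3,2,6) = 1

Coefficients: [6, 3, 3, 2, 6]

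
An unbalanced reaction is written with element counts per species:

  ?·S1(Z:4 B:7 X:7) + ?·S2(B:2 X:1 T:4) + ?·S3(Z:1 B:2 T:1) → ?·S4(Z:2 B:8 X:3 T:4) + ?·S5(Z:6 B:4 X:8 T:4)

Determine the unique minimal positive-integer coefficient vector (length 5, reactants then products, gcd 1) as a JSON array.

Z: 2·4+3·0+4·1 = 12 | 3·2+1·6 = 12
B: 2·7+3·2+4·2 = 28 | 3·8+1·4 = 28
X: 2·7+3·1+4·0 = 17 | 3·3+1·8 = 17
T: 2·0+3·4+4·1 = 16 | 3·4+1·4 = 16
gcd(2,3,4,3,1) = 1

Coefficients: [2, 3, 4, 3, 1]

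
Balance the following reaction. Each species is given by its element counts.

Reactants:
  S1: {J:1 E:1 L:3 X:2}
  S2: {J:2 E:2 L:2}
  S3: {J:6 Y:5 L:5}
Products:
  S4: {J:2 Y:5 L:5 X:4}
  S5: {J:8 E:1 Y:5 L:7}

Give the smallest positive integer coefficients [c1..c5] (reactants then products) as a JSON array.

Coefficients: [2, 1, 5, 1, 4]

J: 2·1+1·2+5·6 = 34 | 1·2+4·8 = 34
E: 2·1+1·2+5·0 = 4 | 1·0+4·1 = 4
Y: 2·0+1·0+5·5 = 25 | 1·5+4·5 = 25
L: 2·3+1·2+5·5 = 33 | 1·5+4·7 = 33
X: 2·2+1·0+5·0 = 4 | 1·4+4·0 = 4
gcd(2,1,5,1,4) = 1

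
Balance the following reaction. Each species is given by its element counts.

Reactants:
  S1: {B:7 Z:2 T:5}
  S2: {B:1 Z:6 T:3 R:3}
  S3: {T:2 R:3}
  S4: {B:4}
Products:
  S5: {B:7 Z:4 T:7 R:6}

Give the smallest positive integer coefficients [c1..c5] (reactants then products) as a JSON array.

B: 2·7+2·1+6·0+3·4 = 28 | 4·7 = 28
Z: 2·2+2·6+6·0+3·0 = 16 | 4·4 = 16
T: 2·5+2·3+6·2+3·0 = 28 | 4·7 = 28
R: 2·0+2·3+6·3+3·0 = 24 | 4·6 = 24
gcd(2,2,6,3,4) = 1

Coefficients: [2, 2, 6, 3, 4]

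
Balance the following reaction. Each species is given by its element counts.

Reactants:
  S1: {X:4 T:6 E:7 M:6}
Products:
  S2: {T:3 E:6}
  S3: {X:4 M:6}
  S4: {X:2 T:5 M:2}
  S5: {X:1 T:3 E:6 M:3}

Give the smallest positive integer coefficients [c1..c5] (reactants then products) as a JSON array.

Coefficients: [6, 5, 4, 3, 2]

X: 6·4 = 24 | 5·0+4·4+3·2+2·1 = 24
T: 6·6 = 36 | 5·3+4·0+3·5+2·3 = 36
E: 6·7 = 42 | 5·6+4·0+3·0+2·6 = 42
M: 6·6 = 36 | 5·0+4·6+3·2+2·3 = 36
gcd(6,5,4,3,2) = 1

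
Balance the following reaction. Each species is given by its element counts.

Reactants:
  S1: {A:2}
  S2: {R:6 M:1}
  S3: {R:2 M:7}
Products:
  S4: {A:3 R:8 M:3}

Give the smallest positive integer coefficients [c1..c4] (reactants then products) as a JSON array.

A: 6·2+5·0+1·0 = 12 | 4·3 = 12
R: 6·0+5·6+1·2 = 32 | 4·8 = 32
M: 6·0+5·1+1·7 = 12 | 4·3 = 12
gcd(6,5,1,4) = 1

Coefficients: [6, 5, 1, 4]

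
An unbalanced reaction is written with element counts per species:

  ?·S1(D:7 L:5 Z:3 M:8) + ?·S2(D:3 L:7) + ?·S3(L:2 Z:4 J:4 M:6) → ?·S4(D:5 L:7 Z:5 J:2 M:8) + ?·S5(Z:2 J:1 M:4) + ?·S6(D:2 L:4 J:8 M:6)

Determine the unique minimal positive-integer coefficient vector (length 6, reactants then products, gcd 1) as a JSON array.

Coefficients: [3, 2, 5, 5, 2, 1]

D: 3·7+2·3+5·0 = 27 | 5·5+2·0+1·2 = 27
L: 3·5+2·7+5·2 = 39 | 5·7+2·0+1·4 = 39
Z: 3·3+2·0+5·4 = 29 | 5·5+2·2+1·0 = 29
J: 3·0+2·0+5·4 = 20 | 5·2+2·1+1·8 = 20
M: 3·8+2·0+5·6 = 54 | 5·8+2·4+1·6 = 54
gcd(3,2,5,5,2,1) = 1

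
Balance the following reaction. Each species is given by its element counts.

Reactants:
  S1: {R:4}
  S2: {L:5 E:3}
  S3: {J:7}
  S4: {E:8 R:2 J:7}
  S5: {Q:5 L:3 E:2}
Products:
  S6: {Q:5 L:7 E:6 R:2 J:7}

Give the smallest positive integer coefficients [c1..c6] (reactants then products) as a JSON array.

Coefficients: [2, 4, 4, 1, 5, 5]

Q: 2·0+4·0+4·0+1·0+5·5 = 25 | 5·5 = 25
L: 2·0+4·5+4·0+1·0+5·3 = 35 | 5·7 = 35
E: 2·0+4·3+4·0+1·8+5·2 = 30 | 5·6 = 30
R: 2·4+4·0+4·0+1·2+5·0 = 10 | 5·2 = 10
J: 2·0+4·0+4·7+1·7+5·0 = 35 | 5·7 = 35
gcd(2,4,4,1,5,5) = 1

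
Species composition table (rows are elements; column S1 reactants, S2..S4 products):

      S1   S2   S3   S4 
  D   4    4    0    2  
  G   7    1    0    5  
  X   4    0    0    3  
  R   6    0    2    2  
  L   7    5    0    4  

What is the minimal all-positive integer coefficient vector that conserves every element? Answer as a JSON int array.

Coefficients: [3, 1, 5, 4]

D: 3·4 = 12 | 1·4+5·0+4·2 = 12
G: 3·7 = 21 | 1·1+5·0+4·5 = 21
X: 3·4 = 12 | 1·0+5·0+4·3 = 12
R: 3·6 = 18 | 1·0+5·2+4·2 = 18
L: 3·7 = 21 | 1·5+5·0+4·4 = 21
gcd(3,1,5,4) = 1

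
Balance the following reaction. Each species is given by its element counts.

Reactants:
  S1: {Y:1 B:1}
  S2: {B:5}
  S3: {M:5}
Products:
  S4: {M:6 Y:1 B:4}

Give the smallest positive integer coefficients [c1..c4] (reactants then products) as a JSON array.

Coefficients: [5, 3, 6, 5]

M: 5·0+3·0+6·5 = 30 | 5·6 = 30
Y: 5·1+3·0+6·0 = 5 | 5·1 = 5
B: 5·1+3·5+6·0 = 20 | 5·4 = 20
gcd(5,3,6,5) = 1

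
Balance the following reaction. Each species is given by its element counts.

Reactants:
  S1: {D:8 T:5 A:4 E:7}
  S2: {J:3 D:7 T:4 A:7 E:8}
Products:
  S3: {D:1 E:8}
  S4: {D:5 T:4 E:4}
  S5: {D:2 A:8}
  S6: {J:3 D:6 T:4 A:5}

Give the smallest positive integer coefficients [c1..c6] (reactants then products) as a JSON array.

J: 4·0+4·3 = 12 | 5·0+5·0+3·0+4·3 = 12
D: 4·8+4·7 = 60 | 5·1+5·5+3·2+4·6 = 60
T: 4·5+4·4 = 36 | 5·0+5·4+3·0+4·4 = 36
A: 4·4+4·7 = 44 | 5·0+5·0+3·8+4·5 = 44
E: 4·7+4·8 = 60 | 5·8+5·4+3·0+4·0 = 60
gcd(4,4,5,5,3,4) = 1

Coefficients: [4, 4, 5, 5, 3, 4]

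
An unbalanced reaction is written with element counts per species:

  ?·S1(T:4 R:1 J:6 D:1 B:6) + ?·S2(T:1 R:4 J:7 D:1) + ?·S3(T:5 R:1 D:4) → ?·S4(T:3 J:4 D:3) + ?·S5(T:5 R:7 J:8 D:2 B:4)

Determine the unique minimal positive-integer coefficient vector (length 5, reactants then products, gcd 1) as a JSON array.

Coefficients: [2, 4, 3, 4, 3]

T: 2·4+4·1+3·5 = 27 | 4·3+3·5 = 27
R: 2·1+4·4+3·1 = 21 | 4·0+3·7 = 21
J: 2·6+4·7+3·0 = 40 | 4·4+3·8 = 40
D: 2·1+4·1+3·4 = 18 | 4·3+3·2 = 18
B: 2·6+4·0+3·0 = 12 | 4·0+3·4 = 12
gcd(2,4,3,4,3) = 1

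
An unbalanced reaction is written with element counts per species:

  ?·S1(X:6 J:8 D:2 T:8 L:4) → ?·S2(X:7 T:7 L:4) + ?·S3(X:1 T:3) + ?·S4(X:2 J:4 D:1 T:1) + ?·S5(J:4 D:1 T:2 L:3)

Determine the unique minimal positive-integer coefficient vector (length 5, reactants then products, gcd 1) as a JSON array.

Coefficients: [5, 2, 4, 6, 4]

X: 5·6 = 30 | 2·7+4·1+6·2+4·0 = 30
J: 5·8 = 40 | 2·0+4·0+6·4+4·4 = 40
D: 5·2 = 10 | 2·0+4·0+6·1+4·1 = 10
T: 5·8 = 40 | 2·7+4·3+6·1+4·2 = 40
L: 5·4 = 20 | 2·4+4·0+6·0+4·3 = 20
gcd(5,2,4,6,4) = 1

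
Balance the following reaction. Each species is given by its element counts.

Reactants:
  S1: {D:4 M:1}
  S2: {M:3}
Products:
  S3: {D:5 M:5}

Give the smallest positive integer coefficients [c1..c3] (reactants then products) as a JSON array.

Coefficients: [5, 5, 4]

D: 5·4+5·0 = 20 | 4·5 = 20
M: 5·1+5·3 = 20 | 4·5 = 20
gcd(5,5,4) = 1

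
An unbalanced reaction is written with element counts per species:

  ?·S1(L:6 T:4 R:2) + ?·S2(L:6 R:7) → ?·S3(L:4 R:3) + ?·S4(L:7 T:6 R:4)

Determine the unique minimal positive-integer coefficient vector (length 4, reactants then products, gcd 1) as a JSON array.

Coefficients: [3, 2, 4, 2]

L: 3·6+2·6 = 30 | 4·4+2·7 = 30
T: 3·4+2·0 = 12 | 4·0+2·6 = 12
R: 3·2+2·7 = 20 | 4·3+2·4 = 20
gcd(3,2,4,2) = 1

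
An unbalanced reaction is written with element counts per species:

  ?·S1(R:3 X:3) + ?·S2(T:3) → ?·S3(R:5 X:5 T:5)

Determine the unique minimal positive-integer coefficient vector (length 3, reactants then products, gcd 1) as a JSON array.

R: 5·3+5·0 = 15 | 3·5 = 15
X: 5·3+5·0 = 15 | 3·5 = 15
T: 5·0+5·3 = 15 | 3·5 = 15
gcd(5,5,3) = 1

Coefficients: [5, 5, 3]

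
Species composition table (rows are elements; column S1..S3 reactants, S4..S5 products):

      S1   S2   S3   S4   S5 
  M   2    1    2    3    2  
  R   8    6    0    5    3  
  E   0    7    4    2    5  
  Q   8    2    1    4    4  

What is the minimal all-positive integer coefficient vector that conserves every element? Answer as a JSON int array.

M: 3·2+1·1+6·2 = 19 | 3·3+5·2 = 19
R: 3·8+1·6+6·0 = 30 | 3·5+5·3 = 30
E: 3·0+1·7+6·4 = 31 | 3·2+5·5 = 31
Q: 3·8+1·2+6·1 = 32 | 3·4+5·4 = 32
gcd(3,1,6,3,5) = 1

Coefficients: [3, 1, 6, 3, 5]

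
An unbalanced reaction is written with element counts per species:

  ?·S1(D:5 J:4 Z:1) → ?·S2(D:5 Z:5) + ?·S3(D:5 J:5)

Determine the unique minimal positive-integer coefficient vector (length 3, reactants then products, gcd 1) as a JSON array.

D: 5·5 = 25 | 1·5+4·5 = 25
J: 5·4 = 20 | 1·0+4·5 = 20
Z: 5·1 = 5 | 1·5+4·0 = 5
gcd(5,1,4) = 1

Coefficients: [5, 1, 4]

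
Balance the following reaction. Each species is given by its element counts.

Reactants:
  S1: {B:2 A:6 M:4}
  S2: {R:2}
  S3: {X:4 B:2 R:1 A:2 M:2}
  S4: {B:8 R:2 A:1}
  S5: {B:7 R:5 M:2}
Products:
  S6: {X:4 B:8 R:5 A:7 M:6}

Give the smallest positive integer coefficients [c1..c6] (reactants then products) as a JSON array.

Coefficients: [4, 4, 5, 1, 2, 5]

X: 4·0+4·0+5·4+1·0+2·0 = 20 | 5·4 = 20
B: 4·2+4·0+5·2+1·8+2·7 = 40 | 5·8 = 40
R: 4·0+4·2+5·1+1·2+2·5 = 25 | 5·5 = 25
A: 4·6+4·0+5·2+1·1+2·0 = 35 | 5·7 = 35
M: 4·4+4·0+5·2+1·0+2·2 = 30 | 5·6 = 30
gcd(4,4,5,1,2,5) = 1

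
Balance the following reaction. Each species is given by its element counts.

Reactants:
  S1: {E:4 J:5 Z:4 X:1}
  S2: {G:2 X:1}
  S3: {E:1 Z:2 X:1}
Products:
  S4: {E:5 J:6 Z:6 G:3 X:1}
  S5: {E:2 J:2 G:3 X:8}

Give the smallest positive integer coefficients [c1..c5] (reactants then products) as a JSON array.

E: 4·4+6·0+1·1 = 17 | 3·5+1·2 = 17
J: 4·5+6·0+1·0 = 20 | 3·6+1·2 = 20
Z: 4·4+6·0+1·2 = 18 | 3·6+1·0 = 18
G: 4·0+6·2+1·0 = 12 | 3·3+1·3 = 12
X: 4·1+6·1+1·1 = 11 | 3·1+1·8 = 11
gcd(4,6,1,3,1) = 1

Coefficients: [4, 6, 1, 3, 1]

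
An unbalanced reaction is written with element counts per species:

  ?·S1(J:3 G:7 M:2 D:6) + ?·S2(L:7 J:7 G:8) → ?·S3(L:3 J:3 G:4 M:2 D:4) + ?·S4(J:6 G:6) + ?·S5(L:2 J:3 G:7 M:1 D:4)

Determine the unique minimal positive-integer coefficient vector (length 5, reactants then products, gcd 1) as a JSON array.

L: 6·0+3·7 = 21 | 3·3+2·0+6·2 = 21
J: 6·3+3·7 = 39 | 3·3+2·6+6·3 = 39
G: 6·7+3·8 = 66 | 3·4+2·6+6·7 = 66
M: 6·2+3·0 = 12 | 3·2+2·0+6·1 = 12
D: 6·6+3·0 = 36 | 3·4+2·0+6·4 = 36
gcd(6,3,3,2,6) = 1

Coefficients: [6, 3, 3, 2, 6]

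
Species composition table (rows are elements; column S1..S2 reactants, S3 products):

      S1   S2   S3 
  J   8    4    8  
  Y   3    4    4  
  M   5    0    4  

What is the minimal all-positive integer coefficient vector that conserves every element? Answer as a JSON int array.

Coefficients: [4, 2, 5]

J: 4·8+2·4 = 40 | 5·8 = 40
Y: 4·3+2·4 = 20 | 5·4 = 20
M: 4·5+2·0 = 20 | 5·4 = 20
gcd(4,2,5) = 1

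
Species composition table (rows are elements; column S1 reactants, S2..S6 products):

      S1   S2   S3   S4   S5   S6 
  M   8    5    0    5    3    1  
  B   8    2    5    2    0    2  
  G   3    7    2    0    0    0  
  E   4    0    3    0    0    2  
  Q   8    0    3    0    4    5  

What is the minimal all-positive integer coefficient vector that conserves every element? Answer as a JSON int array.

M: 5·8 = 40 | 1·5+4·0+5·5+2·3+4·1 = 40
B: 5·8 = 40 | 1·2+4·5+5·2+2·0+4·2 = 40
G: 5·3 = 15 | 1·7+4·2+5·0+2·0+4·0 = 15
E: 5·4 = 20 | 1·0+4·3+5·0+2·0+4·2 = 20
Q: 5·8 = 40 | 1·0+4·3+5·0+2·4+4·5 = 40
gcd(5,1,4,5,2,4) = 1

Coefficients: [5, 1, 4, 5, 2, 4]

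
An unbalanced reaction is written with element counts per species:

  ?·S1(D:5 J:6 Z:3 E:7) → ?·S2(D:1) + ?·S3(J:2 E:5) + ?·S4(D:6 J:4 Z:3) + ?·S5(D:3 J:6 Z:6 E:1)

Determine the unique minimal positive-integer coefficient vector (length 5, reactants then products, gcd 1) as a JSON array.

D: 3·5 = 15 | 6·1+4·0+1·6+1·3 = 15
J: 3·6 = 18 | 6·0+4·2+1·4+1·6 = 18
Z: 3·3 = 9 | 6·0+4·0+1·3+1·6 = 9
E: 3·7 = 21 | 6·0+4·5+1·0+1·1 = 21
gcd(3,6,4,1,1) = 1

Coefficients: [3, 6, 4, 1, 1]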